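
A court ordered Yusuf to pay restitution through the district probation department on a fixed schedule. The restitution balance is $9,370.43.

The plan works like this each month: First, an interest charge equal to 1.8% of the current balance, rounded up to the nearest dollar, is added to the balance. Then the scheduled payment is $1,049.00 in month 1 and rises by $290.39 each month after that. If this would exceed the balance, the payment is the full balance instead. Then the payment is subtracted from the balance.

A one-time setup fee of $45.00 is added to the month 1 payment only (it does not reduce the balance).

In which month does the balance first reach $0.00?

6

# | Opening | Interest | Payment | Fee | End bal
1 | $9,370.43 | $169.00 | $1,049.00 | $45.00 | $8,490.43
2 | $8,490.43 | $153.00 | $1,339.39 | — | $7,304.04
3 | $7,304.04 | $132.00 | $1,629.78 | — | $5,806.26
4 | $5,806.26 | $105.00 | $1,920.17 | — | $3,991.09
5 | $3,991.09 | $72.00 | $2,210.56 | — | $1,852.53
6 | $1,852.53 | $34.00 | $1,886.53 | — | $0.00
Balance reaches $0.00 in month 6.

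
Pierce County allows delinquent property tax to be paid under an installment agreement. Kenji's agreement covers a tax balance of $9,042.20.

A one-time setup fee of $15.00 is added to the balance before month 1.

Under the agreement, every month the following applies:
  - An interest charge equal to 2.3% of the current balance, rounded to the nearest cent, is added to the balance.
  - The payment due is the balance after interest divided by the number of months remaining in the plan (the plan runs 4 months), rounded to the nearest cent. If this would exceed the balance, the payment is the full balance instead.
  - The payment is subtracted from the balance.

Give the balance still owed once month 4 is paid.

$0.00

Month 1: $9,057.20 +$208.32 interest = $9,265.52; pay $2,316.38 → $6,949.14
Month 2: $6,949.14 +$159.83 interest = $7,108.97; pay $2,369.66 → $4,739.31
Month 3: $4,739.31 +$109.00 interest = $4,848.31; pay $2,424.16 → $2,424.15
Month 4: $2,424.15 +$55.76 interest = $2,479.91; pay $2,479.91 → $0.00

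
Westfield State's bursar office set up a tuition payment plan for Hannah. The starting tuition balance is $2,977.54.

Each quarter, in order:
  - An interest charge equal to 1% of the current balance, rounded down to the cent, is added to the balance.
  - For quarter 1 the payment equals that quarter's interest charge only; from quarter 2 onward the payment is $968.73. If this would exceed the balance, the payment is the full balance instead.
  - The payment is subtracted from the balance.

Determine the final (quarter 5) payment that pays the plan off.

Quarter 1: opening $2,977.54; interest $29.77 → $3,007.31; payment $29.77; balance $2,977.54
Quarter 2: opening $2,977.54; interest $29.77 → $3,007.31; payment $968.73; balance $2,038.58
Quarter 3: opening $2,038.58; interest $20.38 → $2,058.96; payment $968.73; balance $1,090.23
Quarter 4: opening $1,090.23; interest $10.90 → $1,101.13; payment $968.73; balance $132.40
Quarter 5: opening $132.40; interest $1.32 → $133.72; payment $133.72; balance $0.00

$133.72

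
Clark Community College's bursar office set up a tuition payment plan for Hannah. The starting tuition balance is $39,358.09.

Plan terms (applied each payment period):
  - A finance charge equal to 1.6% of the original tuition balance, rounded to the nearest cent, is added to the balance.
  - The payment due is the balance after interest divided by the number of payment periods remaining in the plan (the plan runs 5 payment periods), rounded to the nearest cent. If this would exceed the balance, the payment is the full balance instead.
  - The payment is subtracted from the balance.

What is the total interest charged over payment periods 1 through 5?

Payment period 1: $39,358.09 +$629.73 interest = $39,987.82; pay $7,997.56 → $31,990.26
Payment period 2: $31,990.26 +$629.73 interest = $32,619.99; pay $8,155.00 → $24,464.99
Payment period 3: $24,464.99 +$629.73 interest = $25,094.72; pay $8,364.91 → $16,729.81
Payment period 4: $16,729.81 +$629.73 interest = $17,359.54; pay $8,679.77 → $8,679.77
Payment period 5: $8,679.77 +$629.73 interest = $9,309.50; pay $9,309.50 → $0.00
Total interest: $629.73 + $629.73 + $629.73 + $629.73 + $629.73 = $3,148.65

$3,148.65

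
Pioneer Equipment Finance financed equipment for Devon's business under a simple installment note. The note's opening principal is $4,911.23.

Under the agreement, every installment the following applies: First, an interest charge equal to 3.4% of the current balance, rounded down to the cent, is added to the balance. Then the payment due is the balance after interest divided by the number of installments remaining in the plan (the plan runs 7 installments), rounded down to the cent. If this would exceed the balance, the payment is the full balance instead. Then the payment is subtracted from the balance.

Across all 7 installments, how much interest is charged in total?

$715.31

Installment 1: $4,911.23 +$166.98 interest = $5,078.21; pay $725.45 → $4,352.76
Installment 2: $4,352.76 +$147.99 interest = $4,500.75; pay $750.12 → $3,750.63
Installment 3: $3,750.63 +$127.52 interest = $3,878.15; pay $775.63 → $3,102.52
Installment 4: $3,102.52 +$105.48 interest = $3,208.00; pay $802.00 → $2,406.00
Installment 5: $2,406.00 +$81.80 interest = $2,487.80; pay $829.26 → $1,658.54
Installment 6: $1,658.54 +$56.39 interest = $1,714.93; pay $857.46 → $857.47
Installment 7: $857.47 +$29.15 interest = $886.62; pay $886.62 → $0.00
Total interest: $166.98 + $147.99 + $127.52 + $105.48 + $81.80 + $56.39 + $29.15 = $715.31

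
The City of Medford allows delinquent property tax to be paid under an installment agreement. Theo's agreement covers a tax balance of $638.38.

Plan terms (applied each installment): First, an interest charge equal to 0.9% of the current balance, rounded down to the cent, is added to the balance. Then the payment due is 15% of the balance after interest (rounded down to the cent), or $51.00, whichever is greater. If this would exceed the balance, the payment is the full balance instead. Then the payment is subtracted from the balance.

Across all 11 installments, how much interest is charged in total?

Installment 1: $638.38 +$5.74 interest = $644.12; pay $96.61 → $547.51
Installment 2: $547.51 +$4.92 interest = $552.43; pay $82.86 → $469.57
Installment 3: $469.57 +$4.22 interest = $473.79; pay $71.06 → $402.73
Installment 4: $402.73 +$3.62 interest = $406.35; pay $60.95 → $345.40
Installment 5: $345.40 +$3.10 interest = $348.50; pay $52.27 → $296.23
Installment 6: $296.23 +$2.66 interest = $298.89; pay $51.00 → $247.89
Installment 7: $247.89 +$2.23 interest = $250.12; pay $51.00 → $199.12
Installment 8: $199.12 +$1.79 interest = $200.91; pay $51.00 → $149.91
Installment 9: $149.91 +$1.34 interest = $151.25; pay $51.00 → $100.25
Installment 10: $100.25 +$0.90 interest = $101.15; pay $51.00 → $50.15
Installment 11: $50.15 +$0.45 interest = $50.60; pay $50.60 → $0.00
Total interest: $5.74 + $4.92 + $4.22 + $3.62 + $3.10 + $2.66 + $2.23 + $1.79 + $1.34 + $0.90 + $0.45 = $30.97

$30.97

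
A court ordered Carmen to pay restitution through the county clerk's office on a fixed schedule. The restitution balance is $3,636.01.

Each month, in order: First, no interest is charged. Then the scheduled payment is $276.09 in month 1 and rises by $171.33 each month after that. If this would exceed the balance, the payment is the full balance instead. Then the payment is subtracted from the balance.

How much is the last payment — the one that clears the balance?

# | Opening | Payment | End bal
1 | $3,636.01 | $276.09 | $3,359.92
2 | $3,359.92 | $447.42 | $2,912.50
3 | $2,912.50 | $618.75 | $2,293.75
4 | $2,293.75 | $790.08 | $1,503.67
5 | $1,503.67 | $961.41 | $542.26
6 | $542.26 | $542.26 | $0.00

$542.26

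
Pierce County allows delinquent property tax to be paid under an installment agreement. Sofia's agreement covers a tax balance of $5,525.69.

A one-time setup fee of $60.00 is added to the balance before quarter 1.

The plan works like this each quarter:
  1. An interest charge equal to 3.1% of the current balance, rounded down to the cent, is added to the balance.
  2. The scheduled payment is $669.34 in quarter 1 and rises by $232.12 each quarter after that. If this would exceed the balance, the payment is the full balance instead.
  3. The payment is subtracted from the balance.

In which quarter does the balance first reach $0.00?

Quarter 1: $5,585.69 +$173.15 interest = $5,758.84; pay $669.34 → $5,089.50
Quarter 2: $5,089.50 +$157.77 interest = $5,247.27; pay $901.46 → $4,345.81
Quarter 3: $4,345.81 +$134.72 interest = $4,480.53; pay $1,133.58 → $3,346.95
Quarter 4: $3,346.95 +$103.75 interest = $3,450.70; pay $1,365.70 → $2,085.00
Quarter 5: $2,085.00 +$64.63 interest = $2,149.63; pay $1,597.82 → $551.81
Quarter 6: $551.81 +$17.10 interest = $568.91; pay $568.91 → $0.00
Balance reaches $0.00 in quarter 6.

6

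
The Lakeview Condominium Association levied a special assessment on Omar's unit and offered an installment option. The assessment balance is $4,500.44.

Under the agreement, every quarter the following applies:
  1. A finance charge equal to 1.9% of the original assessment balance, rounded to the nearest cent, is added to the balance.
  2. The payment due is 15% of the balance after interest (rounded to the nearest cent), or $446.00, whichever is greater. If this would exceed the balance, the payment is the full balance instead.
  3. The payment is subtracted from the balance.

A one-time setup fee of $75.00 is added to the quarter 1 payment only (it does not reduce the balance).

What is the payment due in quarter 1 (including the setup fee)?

Quarter 1: opening $4,500.44; interest $85.51 → $4,585.95; payment $687.89 (+ $75.00 fee); balance $3,898.06

$762.89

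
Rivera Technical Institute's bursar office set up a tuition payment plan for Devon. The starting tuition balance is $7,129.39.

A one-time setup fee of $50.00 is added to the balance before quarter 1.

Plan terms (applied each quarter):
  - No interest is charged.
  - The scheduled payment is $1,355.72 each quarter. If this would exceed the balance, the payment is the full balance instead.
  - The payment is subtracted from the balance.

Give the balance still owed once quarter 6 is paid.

$0.00

Quarter 1: opening $7,179.39; payment $1,355.72; balance $5,823.67
Quarter 2: opening $5,823.67; payment $1,355.72; balance $4,467.95
Quarter 3: opening $4,467.95; payment $1,355.72; balance $3,112.23
Quarter 4: opening $3,112.23; payment $1,355.72; balance $1,756.51
Quarter 5: opening $1,756.51; payment $1,355.72; balance $400.79
Quarter 6: opening $400.79; payment $400.79; balance $0.00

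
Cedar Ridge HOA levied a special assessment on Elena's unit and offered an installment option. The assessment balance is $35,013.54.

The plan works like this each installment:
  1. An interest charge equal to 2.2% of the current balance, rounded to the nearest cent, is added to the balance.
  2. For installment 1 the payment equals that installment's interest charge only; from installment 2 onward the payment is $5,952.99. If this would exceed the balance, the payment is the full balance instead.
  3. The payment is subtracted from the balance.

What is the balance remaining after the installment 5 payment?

$13,588.57

Installment 1: opening $35,013.54; interest $770.30 → $35,783.84; payment $770.30; balance $35,013.54
Installment 2: opening $35,013.54; interest $770.30 → $35,783.84; payment $5,952.99; balance $29,830.85
Installment 3: opening $29,830.85; interest $656.28 → $30,487.13; payment $5,952.99; balance $24,534.14
Installment 4: opening $24,534.14; interest $539.75 → $25,073.89; payment $5,952.99; balance $19,120.90
Installment 5: opening $19,120.90; interest $420.66 → $19,541.56; payment $5,952.99; balance $13,588.57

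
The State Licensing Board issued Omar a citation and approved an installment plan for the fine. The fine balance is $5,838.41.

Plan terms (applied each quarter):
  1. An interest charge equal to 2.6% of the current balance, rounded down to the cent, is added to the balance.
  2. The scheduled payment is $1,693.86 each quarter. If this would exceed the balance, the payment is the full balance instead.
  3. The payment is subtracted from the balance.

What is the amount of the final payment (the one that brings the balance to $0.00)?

# | Opening | Interest | Payment | End bal
1 | $5,838.41 | $151.79 | $1,693.86 | $4,296.34
2 | $4,296.34 | $111.70 | $1,693.86 | $2,714.18
3 | $2,714.18 | $70.56 | $1,693.86 | $1,090.88
4 | $1,090.88 | $28.36 | $1,119.24 | $0.00

$1,119.24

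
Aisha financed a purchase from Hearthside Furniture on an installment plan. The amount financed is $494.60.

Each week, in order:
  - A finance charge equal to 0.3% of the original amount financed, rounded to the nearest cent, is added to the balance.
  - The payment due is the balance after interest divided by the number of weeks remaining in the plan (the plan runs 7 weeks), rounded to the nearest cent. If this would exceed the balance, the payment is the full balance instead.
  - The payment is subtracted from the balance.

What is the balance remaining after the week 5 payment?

Week 1: $494.60 +$1.48 interest = $496.08; pay $70.87 → $425.21
Week 2: $425.21 +$1.48 interest = $426.69; pay $71.12 → $355.57
Week 3: $355.57 +$1.48 interest = $357.05; pay $71.41 → $285.64
Week 4: $285.64 +$1.48 interest = $287.12; pay $71.78 → $215.34
Week 5: $215.34 +$1.48 interest = $216.82; pay $72.27 → $144.55

$144.55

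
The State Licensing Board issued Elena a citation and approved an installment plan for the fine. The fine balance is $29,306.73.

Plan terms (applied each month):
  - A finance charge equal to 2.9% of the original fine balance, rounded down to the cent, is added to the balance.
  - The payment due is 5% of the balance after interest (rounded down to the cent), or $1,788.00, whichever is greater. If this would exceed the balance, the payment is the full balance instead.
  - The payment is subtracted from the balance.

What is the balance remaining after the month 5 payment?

Month 1: $29,306.73 +$849.89 interest = $30,156.62; pay $1,788.00 → $28,368.62
Month 2: $28,368.62 +$849.89 interest = $29,218.51; pay $1,788.00 → $27,430.51
Month 3: $27,430.51 +$849.89 interest = $28,280.40; pay $1,788.00 → $26,492.40
Month 4: $26,492.40 +$849.89 interest = $27,342.29; pay $1,788.00 → $25,554.29
Month 5: $25,554.29 +$849.89 interest = $26,404.18; pay $1,788.00 → $24,616.18

$24,616.18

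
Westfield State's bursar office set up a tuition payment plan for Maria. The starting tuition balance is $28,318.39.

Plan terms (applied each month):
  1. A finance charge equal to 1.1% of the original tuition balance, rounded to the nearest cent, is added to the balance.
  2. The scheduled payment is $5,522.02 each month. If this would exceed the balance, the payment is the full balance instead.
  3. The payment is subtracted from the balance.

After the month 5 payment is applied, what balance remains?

$2,265.79

Month 1: opening $28,318.39; interest $311.50 → $28,629.89; payment $5,522.02; balance $23,107.87
Month 2: opening $23,107.87; interest $311.50 → $23,419.37; payment $5,522.02; balance $17,897.35
Month 3: opening $17,897.35; interest $311.50 → $18,208.85; payment $5,522.02; balance $12,686.83
Month 4: opening $12,686.83; interest $311.50 → $12,998.33; payment $5,522.02; balance $7,476.31
Month 5: opening $7,476.31; interest $311.50 → $7,787.81; payment $5,522.02; balance $2,265.79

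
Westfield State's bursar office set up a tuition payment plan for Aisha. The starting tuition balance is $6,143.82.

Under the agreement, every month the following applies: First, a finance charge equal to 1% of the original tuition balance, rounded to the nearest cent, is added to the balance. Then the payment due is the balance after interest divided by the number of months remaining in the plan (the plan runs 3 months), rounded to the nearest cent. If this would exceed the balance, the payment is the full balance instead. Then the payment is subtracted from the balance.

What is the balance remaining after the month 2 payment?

$2,099.14

Month 1: opening $6,143.82; interest $61.44 → $6,205.26; payment $2,068.42; balance $4,136.84
Month 2: opening $4,136.84; interest $61.44 → $4,198.28; payment $2,099.14; balance $2,099.14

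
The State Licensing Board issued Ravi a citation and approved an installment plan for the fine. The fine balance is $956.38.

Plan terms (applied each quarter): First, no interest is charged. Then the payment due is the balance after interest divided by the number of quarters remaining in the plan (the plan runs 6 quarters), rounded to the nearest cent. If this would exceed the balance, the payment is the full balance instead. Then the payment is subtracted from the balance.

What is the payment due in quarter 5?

Quarter 1: opening $956.38; payment $159.40; balance $796.98
Quarter 2: opening $796.98; payment $159.40; balance $637.58
Quarter 3: opening $637.58; payment $159.40; balance $478.18
Quarter 4: opening $478.18; payment $159.39; balance $318.79
Quarter 5: opening $318.79; payment $159.40; balance $159.39

$159.40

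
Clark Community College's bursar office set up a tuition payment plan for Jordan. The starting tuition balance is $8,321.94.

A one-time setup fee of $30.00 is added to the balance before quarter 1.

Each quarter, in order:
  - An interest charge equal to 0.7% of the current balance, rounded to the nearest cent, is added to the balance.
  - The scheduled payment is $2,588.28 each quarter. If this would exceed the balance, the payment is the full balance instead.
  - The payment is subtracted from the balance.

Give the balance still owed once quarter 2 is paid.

Quarter 1: opening $8,351.94; interest $58.46 → $8,410.40; payment $2,588.28; balance $5,822.12
Quarter 2: opening $5,822.12; interest $40.75 → $5,862.87; payment $2,588.28; balance $3,274.59

$3,274.59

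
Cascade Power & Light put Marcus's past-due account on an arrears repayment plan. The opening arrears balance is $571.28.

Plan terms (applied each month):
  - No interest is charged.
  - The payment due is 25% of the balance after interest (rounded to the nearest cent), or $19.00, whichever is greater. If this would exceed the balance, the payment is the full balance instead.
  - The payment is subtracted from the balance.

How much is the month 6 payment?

$33.89

Month 1: $571.28 − $142.82 → $428.46
Month 2: $428.46 − $107.12 → $321.34
Month 3: $321.34 − $80.34 → $241.00
Month 4: $241.00 − $60.25 → $180.75
Month 5: $180.75 − $45.19 → $135.56
Month 6: $135.56 − $33.89 → $101.67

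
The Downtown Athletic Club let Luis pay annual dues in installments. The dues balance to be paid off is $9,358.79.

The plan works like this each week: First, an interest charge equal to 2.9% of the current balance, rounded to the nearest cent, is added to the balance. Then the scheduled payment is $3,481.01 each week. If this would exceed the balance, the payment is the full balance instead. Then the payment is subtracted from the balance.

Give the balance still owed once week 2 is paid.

$2,846.50

Week 1: opening $9,358.79; interest $271.40 → $9,630.19; payment $3,481.01; balance $6,149.18
Week 2: opening $6,149.18; interest $178.33 → $6,327.51; payment $3,481.01; balance $2,846.50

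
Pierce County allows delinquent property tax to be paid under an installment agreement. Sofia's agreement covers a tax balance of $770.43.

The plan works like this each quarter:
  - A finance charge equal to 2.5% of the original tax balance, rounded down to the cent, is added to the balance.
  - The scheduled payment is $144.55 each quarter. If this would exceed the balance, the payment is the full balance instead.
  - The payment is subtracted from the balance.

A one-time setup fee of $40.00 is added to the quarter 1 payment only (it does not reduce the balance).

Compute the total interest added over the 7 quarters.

# | Opening | Interest | Payment | Fee | End bal
1 | $770.43 | $19.26 | $144.55 | $40.00 | $645.14
2 | $645.14 | $19.26 | $144.55 | — | $519.85
3 | $519.85 | $19.26 | $144.55 | — | $394.56
4 | $394.56 | $19.26 | $144.55 | — | $269.27
5 | $269.27 | $19.26 | $144.55 | — | $143.98
6 | $143.98 | $19.26 | $144.55 | — | $18.69
7 | $18.69 | $19.26 | $37.95 | — | $0.00
Total interest: $19.26 + $19.26 + $19.26 + $19.26 + $19.26 + $19.26 + $19.26 = $134.82

$134.82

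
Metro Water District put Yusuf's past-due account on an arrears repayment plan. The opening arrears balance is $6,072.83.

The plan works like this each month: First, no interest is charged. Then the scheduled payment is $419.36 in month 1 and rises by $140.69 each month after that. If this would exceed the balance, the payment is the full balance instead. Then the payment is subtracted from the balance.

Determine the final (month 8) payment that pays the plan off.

Month 1: opening $6,072.83; payment $419.36; balance $5,653.47
Month 2: opening $5,653.47; payment $560.05; balance $5,093.42
Month 3: opening $5,093.42; payment $700.74; balance $4,392.68
Month 4: opening $4,392.68; payment $841.43; balance $3,551.25
Month 5: opening $3,551.25; payment $982.12; balance $2,569.13
Month 6: opening $2,569.13; payment $1,122.81; balance $1,446.32
Month 7: opening $1,446.32; payment $1,263.50; balance $182.82
Month 8: opening $182.82; payment $182.82; balance $0.00

$182.82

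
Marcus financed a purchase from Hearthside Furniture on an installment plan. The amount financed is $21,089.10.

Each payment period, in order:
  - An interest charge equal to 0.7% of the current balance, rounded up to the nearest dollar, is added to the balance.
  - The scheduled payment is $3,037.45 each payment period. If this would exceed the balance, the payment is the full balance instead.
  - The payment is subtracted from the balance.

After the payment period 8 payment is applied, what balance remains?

Payment period 1: $21,089.10 +$148.00 interest = $21,237.10; pay $3,037.45 → $18,199.65
Payment period 2: $18,199.65 +$128.00 interest = $18,327.65; pay $3,037.45 → $15,290.20
Payment period 3: $15,290.20 +$108.00 interest = $15,398.20; pay $3,037.45 → $12,360.75
Payment period 4: $12,360.75 +$87.00 interest = $12,447.75; pay $3,037.45 → $9,410.30
Payment period 5: $9,410.30 +$66.00 interest = $9,476.30; pay $3,037.45 → $6,438.85
Payment period 6: $6,438.85 +$46.00 interest = $6,484.85; pay $3,037.45 → $3,447.40
Payment period 7: $3,447.40 +$25.00 interest = $3,472.40; pay $3,037.45 → $434.95
Payment period 8: $434.95 +$4.00 interest = $438.95; pay $438.95 → $0.00

$0.00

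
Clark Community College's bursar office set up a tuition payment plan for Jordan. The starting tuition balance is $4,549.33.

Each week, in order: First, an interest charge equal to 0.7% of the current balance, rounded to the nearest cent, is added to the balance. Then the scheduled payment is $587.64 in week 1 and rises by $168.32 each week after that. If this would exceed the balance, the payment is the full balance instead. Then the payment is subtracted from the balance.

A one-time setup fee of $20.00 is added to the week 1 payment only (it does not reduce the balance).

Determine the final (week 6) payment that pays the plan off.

# | Opening | Interest | Payment | Fee | End bal
1 | $4,549.33 | $31.85 | $587.64 | $20.00 | $3,993.54
2 | $3,993.54 | $27.95 | $755.96 | — | $3,265.53
3 | $3,265.53 | $22.86 | $924.28 | — | $2,364.11
4 | $2,364.11 | $16.55 | $1,092.60 | — | $1,288.06
5 | $1,288.06 | $9.02 | $1,260.92 | — | $36.16
6 | $36.16 | $0.25 | $36.41 | — | $0.00

$36.41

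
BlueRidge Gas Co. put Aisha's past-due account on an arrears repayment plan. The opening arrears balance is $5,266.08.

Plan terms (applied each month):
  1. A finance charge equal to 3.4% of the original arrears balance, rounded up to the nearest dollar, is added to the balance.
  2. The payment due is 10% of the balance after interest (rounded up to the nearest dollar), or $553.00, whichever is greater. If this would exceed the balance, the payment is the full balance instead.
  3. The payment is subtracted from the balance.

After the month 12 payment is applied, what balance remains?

Month 1: $5,266.08 +$180.00 interest = $5,446.08; pay $553.00 → $4,893.08
Month 2: $4,893.08 +$180.00 interest = $5,073.08; pay $553.00 → $4,520.08
Month 3: $4,520.08 +$180.00 interest = $4,700.08; pay $553.00 → $4,147.08
Month 4: $4,147.08 +$180.00 interest = $4,327.08; pay $553.00 → $3,774.08
Month 5: $3,774.08 +$180.00 interest = $3,954.08; pay $553.00 → $3,401.08
Month 6: $3,401.08 +$180.00 interest = $3,581.08; pay $553.00 → $3,028.08
Month 7: $3,028.08 +$180.00 interest = $3,208.08; pay $553.00 → $2,655.08
Month 8: $2,655.08 +$180.00 interest = $2,835.08; pay $553.00 → $2,282.08
Month 9: $2,282.08 +$180.00 interest = $2,462.08; pay $553.00 → $1,909.08
Month 10: $1,909.08 +$180.00 interest = $2,089.08; pay $553.00 → $1,536.08
Month 11: $1,536.08 +$180.00 interest = $1,716.08; pay $553.00 → $1,163.08
Month 12: $1,163.08 +$180.00 interest = $1,343.08; pay $553.00 → $790.08

$790.08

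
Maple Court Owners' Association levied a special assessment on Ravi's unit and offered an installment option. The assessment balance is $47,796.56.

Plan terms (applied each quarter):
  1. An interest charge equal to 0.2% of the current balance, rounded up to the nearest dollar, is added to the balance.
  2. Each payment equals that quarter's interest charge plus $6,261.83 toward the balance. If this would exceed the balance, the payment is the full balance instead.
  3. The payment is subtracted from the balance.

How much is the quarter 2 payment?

$6,345.83

Quarter 1: $47,796.56 +$96.00 interest = $47,892.56; pay $6,357.83 → $41,534.73
Quarter 2: $41,534.73 +$84.00 interest = $41,618.73; pay $6,345.83 → $35,272.90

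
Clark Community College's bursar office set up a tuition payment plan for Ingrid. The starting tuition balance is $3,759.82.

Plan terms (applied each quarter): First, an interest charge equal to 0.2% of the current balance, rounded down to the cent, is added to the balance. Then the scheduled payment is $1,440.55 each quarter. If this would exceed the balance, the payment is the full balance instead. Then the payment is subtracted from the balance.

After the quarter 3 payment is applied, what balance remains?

# | Opening | Interest | Payment | End bal
1 | $3,759.82 | $7.51 | $1,440.55 | $2,326.78
2 | $2,326.78 | $4.65 | $1,440.55 | $890.88
3 | $890.88 | $1.78 | $892.66 | $0.00

$0.00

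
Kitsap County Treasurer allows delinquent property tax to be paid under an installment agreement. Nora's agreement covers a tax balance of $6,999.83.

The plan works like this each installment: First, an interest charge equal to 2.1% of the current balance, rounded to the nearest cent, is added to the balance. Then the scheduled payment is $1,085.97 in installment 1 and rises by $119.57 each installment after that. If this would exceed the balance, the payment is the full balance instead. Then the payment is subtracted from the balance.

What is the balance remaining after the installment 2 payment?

$4,982.60

# | Opening | Interest | Payment | End bal
1 | $6,999.83 | $147.00 | $1,085.97 | $6,060.86
2 | $6,060.86 | $127.28 | $1,205.54 | $4,982.60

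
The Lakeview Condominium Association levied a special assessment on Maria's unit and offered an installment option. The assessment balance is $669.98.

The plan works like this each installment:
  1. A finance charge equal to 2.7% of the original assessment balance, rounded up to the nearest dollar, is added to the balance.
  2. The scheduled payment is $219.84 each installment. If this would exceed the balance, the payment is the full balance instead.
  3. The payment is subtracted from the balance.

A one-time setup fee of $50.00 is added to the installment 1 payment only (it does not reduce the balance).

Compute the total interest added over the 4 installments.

$76.00

# | Opening | Interest | Payment | Fee | End bal
1 | $669.98 | $19.00 | $219.84 | $50.00 | $469.14
2 | $469.14 | $19.00 | $219.84 | — | $268.30
3 | $268.30 | $19.00 | $219.84 | — | $67.46
4 | $67.46 | $19.00 | $86.46 | — | $0.00
Total interest: $19.00 + $19.00 + $19.00 + $19.00 = $76.00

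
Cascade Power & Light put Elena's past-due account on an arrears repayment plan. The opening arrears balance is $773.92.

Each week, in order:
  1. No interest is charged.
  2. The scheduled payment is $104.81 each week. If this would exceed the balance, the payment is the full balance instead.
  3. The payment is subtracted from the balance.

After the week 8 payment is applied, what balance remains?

Week 1: opening $773.92; payment $104.81; balance $669.11
Week 2: opening $669.11; payment $104.81; balance $564.30
Week 3: opening $564.30; payment $104.81; balance $459.49
Week 4: opening $459.49; payment $104.81; balance $354.68
Week 5: opening $354.68; payment $104.81; balance $249.87
Week 6: opening $249.87; payment $104.81; balance $145.06
Week 7: opening $145.06; payment $104.81; balance $40.25
Week 8: opening $40.25; payment $40.25; balance $0.00

$0.00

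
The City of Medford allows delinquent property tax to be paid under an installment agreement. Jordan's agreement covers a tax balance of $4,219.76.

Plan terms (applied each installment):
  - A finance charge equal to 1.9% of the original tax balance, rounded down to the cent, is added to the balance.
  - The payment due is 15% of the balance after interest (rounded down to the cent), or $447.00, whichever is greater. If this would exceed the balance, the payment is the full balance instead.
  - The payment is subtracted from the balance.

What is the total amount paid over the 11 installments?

$5,101.63

# | Opening | Interest | Payment | End bal
1 | $4,219.76 | $80.17 | $644.98 | $3,654.95
2 | $3,654.95 | $80.17 | $560.26 | $3,174.86
3 | $3,174.86 | $80.17 | $488.25 | $2,766.78
4 | $2,766.78 | $80.17 | $447.00 | $2,399.95
5 | $2,399.95 | $80.17 | $447.00 | $2,033.12
6 | $2,033.12 | $80.17 | $447.00 | $1,666.29
7 | $1,666.29 | $80.17 | $447.00 | $1,299.46
8 | $1,299.46 | $80.17 | $447.00 | $932.63
9 | $932.63 | $80.17 | $447.00 | $565.80
10 | $565.80 | $80.17 | $447.00 | $198.97
11 | $198.97 | $80.17 | $279.14 | $0.00
Total paid: $5,101.63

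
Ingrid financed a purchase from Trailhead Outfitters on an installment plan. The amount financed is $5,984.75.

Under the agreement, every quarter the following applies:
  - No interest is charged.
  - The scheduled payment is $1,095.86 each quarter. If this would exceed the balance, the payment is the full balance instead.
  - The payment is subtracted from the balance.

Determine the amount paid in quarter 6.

$505.45

# | Opening | Payment | End bal
1 | $5,984.75 | $1,095.86 | $4,888.89
2 | $4,888.89 | $1,095.86 | $3,793.03
3 | $3,793.03 | $1,095.86 | $2,697.17
4 | $2,697.17 | $1,095.86 | $1,601.31
5 | $1,601.31 | $1,095.86 | $505.45
6 | $505.45 | $505.45 | $0.00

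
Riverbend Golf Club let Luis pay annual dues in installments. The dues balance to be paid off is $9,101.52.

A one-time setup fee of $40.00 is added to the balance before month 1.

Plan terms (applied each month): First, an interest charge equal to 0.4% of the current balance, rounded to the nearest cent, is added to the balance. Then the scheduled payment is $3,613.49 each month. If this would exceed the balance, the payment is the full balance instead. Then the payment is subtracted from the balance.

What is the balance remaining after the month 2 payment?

$1,973.37

Month 1: $9,141.52 +$36.57 interest = $9,178.09; pay $3,613.49 → $5,564.60
Month 2: $5,564.60 +$22.26 interest = $5,586.86; pay $3,613.49 → $1,973.37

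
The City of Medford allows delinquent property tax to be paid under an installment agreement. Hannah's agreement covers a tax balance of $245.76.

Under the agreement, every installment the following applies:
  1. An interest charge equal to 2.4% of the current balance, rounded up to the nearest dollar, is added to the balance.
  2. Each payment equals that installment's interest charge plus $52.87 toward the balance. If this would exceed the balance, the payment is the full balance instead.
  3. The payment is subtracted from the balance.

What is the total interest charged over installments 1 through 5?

$19.00

Installment 1: $245.76 +$6.00 interest = $251.76; pay $58.87 → $192.89
Installment 2: $192.89 +$5.00 interest = $197.89; pay $57.87 → $140.02
Installment 3: $140.02 +$4.00 interest = $144.02; pay $56.87 → $87.15
Installment 4: $87.15 +$3.00 interest = $90.15; pay $55.87 → $34.28
Installment 5: $34.28 +$1.00 interest = $35.28; pay $35.28 → $0.00
Total interest: $6.00 + $5.00 + $4.00 + $3.00 + $1.00 = $19.00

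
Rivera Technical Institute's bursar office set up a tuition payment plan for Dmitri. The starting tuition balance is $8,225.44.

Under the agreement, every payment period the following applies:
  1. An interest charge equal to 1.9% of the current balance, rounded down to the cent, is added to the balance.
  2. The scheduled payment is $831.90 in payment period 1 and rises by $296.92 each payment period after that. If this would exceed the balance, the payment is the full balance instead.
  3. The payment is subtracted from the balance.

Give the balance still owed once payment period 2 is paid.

$6,564.44

# | Opening | Interest | Payment | End bal
1 | $8,225.44 | $156.28 | $831.90 | $7,549.82
2 | $7,549.82 | $143.44 | $1,128.82 | $6,564.44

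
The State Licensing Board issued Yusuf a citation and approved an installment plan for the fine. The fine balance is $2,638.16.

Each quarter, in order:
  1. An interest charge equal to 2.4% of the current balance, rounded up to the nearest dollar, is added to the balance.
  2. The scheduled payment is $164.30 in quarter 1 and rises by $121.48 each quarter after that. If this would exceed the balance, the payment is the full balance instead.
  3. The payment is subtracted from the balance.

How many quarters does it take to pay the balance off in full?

Quarter 1: opening $2,638.16; interest $64.00 → $2,702.16; payment $164.30; balance $2,537.86
Quarter 2: opening $2,537.86; interest $61.00 → $2,598.86; payment $285.78; balance $2,313.08
Quarter 3: opening $2,313.08; interest $56.00 → $2,369.08; payment $407.26; balance $1,961.82
Quarter 4: opening $1,961.82; interest $48.00 → $2,009.82; payment $528.74; balance $1,481.08
Quarter 5: opening $1,481.08; interest $36.00 → $1,517.08; payment $650.22; balance $866.86
Quarter 6: opening $866.86; interest $21.00 → $887.86; payment $771.70; balance $116.16
Quarter 7: opening $116.16; interest $3.00 → $119.16; payment $119.16; balance $0.00
Balance reaches $0.00 in quarter 7.

7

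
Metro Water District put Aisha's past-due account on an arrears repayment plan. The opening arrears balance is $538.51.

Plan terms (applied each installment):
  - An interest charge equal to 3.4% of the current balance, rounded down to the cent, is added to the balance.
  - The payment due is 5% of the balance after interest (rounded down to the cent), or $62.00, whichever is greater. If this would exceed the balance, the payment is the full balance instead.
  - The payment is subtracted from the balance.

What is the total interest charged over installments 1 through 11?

$110.69

Installment 1: opening $538.51; interest $18.30 → $556.81; payment $62.00; balance $494.81
Installment 2: opening $494.81; interest $16.82 → $511.63; payment $62.00; balance $449.63
Installment 3: opening $449.63; interest $15.28 → $464.91; payment $62.00; balance $402.91
Installment 4: opening $402.91; interest $13.69 → $416.60; payment $62.00; balance $354.60
Installment 5: opening $354.60; interest $12.05 → $366.65; payment $62.00; balance $304.65
Installment 6: opening $304.65; interest $10.35 → $315.00; payment $62.00; balance $253.00
Installment 7: opening $253.00; interest $8.60 → $261.60; payment $62.00; balance $199.60
Installment 8: opening $199.60; interest $6.78 → $206.38; payment $62.00; balance $144.38
Installment 9: opening $144.38; interest $4.90 → $149.28; payment $62.00; balance $87.28
Installment 10: opening $87.28; interest $2.96 → $90.24; payment $62.00; balance $28.24
Installment 11: opening $28.24; interest $0.96 → $29.20; payment $29.20; balance $0.00
Total interest: $18.30 + $16.82 + $15.28 + $13.69 + $12.05 + $10.35 + $8.60 + $6.78 + $4.90 + $2.96 + $0.96 = $110.69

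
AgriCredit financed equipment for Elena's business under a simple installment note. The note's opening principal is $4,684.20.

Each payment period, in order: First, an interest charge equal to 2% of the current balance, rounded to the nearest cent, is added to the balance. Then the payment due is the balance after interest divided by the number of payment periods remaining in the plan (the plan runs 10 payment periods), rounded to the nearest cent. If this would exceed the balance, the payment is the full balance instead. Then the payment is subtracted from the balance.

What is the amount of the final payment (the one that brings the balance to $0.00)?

$571.00

Payment period 1: $4,684.20 +$93.68 interest = $4,777.88; pay $477.79 → $4,300.09
Payment period 2: $4,300.09 +$86.00 interest = $4,386.09; pay $487.34 → $3,898.75
Payment period 3: $3,898.75 +$77.98 interest = $3,976.73; pay $497.09 → $3,479.64
Payment period 4: $3,479.64 +$69.59 interest = $3,549.23; pay $507.03 → $3,042.20
Payment period 5: $3,042.20 +$60.84 interest = $3,103.04; pay $517.17 → $2,585.87
Payment period 6: $2,585.87 +$51.72 interest = $2,637.59; pay $527.52 → $2,110.07
Payment period 7: $2,110.07 +$42.20 interest = $2,152.27; pay $538.07 → $1,614.20
Payment period 8: $1,614.20 +$32.28 interest = $1,646.48; pay $548.83 → $1,097.65
Payment period 9: $1,097.65 +$21.95 interest = $1,119.60; pay $559.80 → $559.80
Payment period 10: $559.80 +$11.20 interest = $571.00; pay $571.00 → $0.00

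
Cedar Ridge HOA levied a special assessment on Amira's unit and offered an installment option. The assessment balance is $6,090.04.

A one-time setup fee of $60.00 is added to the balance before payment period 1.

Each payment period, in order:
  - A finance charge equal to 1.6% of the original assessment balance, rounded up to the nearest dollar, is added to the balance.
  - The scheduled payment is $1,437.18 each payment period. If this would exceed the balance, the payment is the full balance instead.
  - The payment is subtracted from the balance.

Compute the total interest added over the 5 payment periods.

Payment period 1: $6,150.04 +$98.00 interest = $6,248.04; pay $1,437.18 → $4,810.86
Payment period 2: $4,810.86 +$98.00 interest = $4,908.86; pay $1,437.18 → $3,471.68
Payment period 3: $3,471.68 +$98.00 interest = $3,569.68; pay $1,437.18 → $2,132.50
Payment period 4: $2,132.50 +$98.00 interest = $2,230.50; pay $1,437.18 → $793.32
Payment period 5: $793.32 +$98.00 interest = $891.32; pay $891.32 → $0.00
Total interest: $98.00 + $98.00 + $98.00 + $98.00 + $98.00 = $490.00

$490.00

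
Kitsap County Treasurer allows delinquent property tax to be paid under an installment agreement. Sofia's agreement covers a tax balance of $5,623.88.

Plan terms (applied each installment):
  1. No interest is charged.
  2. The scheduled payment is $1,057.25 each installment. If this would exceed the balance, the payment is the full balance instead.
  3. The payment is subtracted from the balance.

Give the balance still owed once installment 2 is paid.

Installment 1: opening $5,623.88; payment $1,057.25; balance $4,566.63
Installment 2: opening $4,566.63; payment $1,057.25; balance $3,509.38

$3,509.38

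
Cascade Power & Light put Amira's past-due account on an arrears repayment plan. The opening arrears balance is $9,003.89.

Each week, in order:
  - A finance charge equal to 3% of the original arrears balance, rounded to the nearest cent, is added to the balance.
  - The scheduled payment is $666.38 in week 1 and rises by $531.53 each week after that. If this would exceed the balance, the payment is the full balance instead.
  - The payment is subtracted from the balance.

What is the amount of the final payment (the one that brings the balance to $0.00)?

$1,977.41

Week 1: $9,003.89 +$270.12 interest = $9,274.01; pay $666.38 → $8,607.63
Week 2: $8,607.63 +$270.12 interest = $8,877.75; pay $1,197.91 → $7,679.84
Week 3: $7,679.84 +$270.12 interest = $7,949.96; pay $1,729.44 → $6,220.52
Week 4: $6,220.52 +$270.12 interest = $6,490.64; pay $2,260.97 → $4,229.67
Week 5: $4,229.67 +$270.12 interest = $4,499.79; pay $2,792.50 → $1,707.29
Week 6: $1,707.29 +$270.12 interest = $1,977.41; pay $1,977.41 → $0.00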